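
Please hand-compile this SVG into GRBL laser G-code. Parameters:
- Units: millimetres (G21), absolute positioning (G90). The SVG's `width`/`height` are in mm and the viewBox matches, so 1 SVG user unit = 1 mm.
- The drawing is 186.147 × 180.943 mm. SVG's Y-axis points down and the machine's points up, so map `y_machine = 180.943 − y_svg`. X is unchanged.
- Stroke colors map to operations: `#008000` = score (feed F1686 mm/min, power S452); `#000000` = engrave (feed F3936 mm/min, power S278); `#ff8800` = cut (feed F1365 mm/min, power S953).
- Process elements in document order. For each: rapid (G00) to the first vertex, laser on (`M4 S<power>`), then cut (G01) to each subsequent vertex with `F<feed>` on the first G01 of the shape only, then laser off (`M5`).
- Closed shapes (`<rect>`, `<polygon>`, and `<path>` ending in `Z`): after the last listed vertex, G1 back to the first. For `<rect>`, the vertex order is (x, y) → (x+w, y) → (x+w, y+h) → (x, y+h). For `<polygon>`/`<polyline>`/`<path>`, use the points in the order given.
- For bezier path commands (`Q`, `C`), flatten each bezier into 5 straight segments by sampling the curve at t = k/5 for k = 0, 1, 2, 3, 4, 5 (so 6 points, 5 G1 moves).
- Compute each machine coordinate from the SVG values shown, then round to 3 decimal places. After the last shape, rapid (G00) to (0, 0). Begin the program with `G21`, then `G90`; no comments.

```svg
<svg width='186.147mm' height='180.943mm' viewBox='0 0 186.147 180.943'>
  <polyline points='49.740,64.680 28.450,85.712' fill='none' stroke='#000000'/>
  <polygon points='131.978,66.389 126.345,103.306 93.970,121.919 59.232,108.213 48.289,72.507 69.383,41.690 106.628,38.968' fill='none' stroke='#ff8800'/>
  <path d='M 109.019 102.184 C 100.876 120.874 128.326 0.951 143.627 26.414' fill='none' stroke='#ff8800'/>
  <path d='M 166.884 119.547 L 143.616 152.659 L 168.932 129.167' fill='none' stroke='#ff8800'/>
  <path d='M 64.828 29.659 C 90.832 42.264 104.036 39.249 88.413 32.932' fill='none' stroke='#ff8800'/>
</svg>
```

G21
G90
G00 X49.740 Y116.263
M4 S278
G01 X28.450 Y95.231 F3936
M5
G00 X131.978 Y114.554
M4 S953
G01 X126.345 Y77.637 F1365
G01 X93.970 Y59.024
G01 X59.232 Y72.730
G01 X48.289 Y108.436
G01 X69.383 Y139.253
G01 X106.628 Y141.975
G01 X131.978 Y114.554
M5
G00 X109.019 Y78.759
M4 S953
G01 X108.022 Y81.907 F1365
G01 X113.277 Y104.689
G01 X122.490 Y133.475
G01 X133.370 Y154.632
G01 X143.627 Y154.529
M5
G00 X166.884 Y61.396
M4 S953
G01 X143.616 Y28.284 F1365
G01 X168.932 Y51.776
M5
G00 X64.828 Y151.284
M4 S953
G01 X78.766 Y145.497 F1365
G01 X88.863 Y142.867
G01 X94.349 Y142.804
G01 X94.456 Y144.716
G01 X88.413 Y148.011
M5
G00 X0.000 Y0.000

Since the viewBox matches the mm dimensions, user units are millimetres directly. The only transform is the Y-flip y_m = 180.943 − y_svg.

Shape 1 is a line segment drawn with `<polyline>`. Its stroke #000000 means engrave at S278, F3936. After flipping Y the toolpath is (49.740,116.263) → (28.450,95.231).

Shape 2 is a regular polygon drawn with `<polygon>`. Its stroke #ff8800 means cut at S953, F1365. After flipping Y the toolpath is (131.978,114.554) → (126.345,77.637) → (93.970,59.024) → (59.232,72.730) → (48.289,108.436) → (69.383,139.253) → (106.628,141.975) → (131.978,114.554), returning to the start.

Shape 3 is a cubic bezier drawn with `<path>`. Its stroke #ff8800 means cut at S953, F1365. After flipping Y the toolpath is (109.019,78.759) → (108.022,81.907) → (113.277,104.689) → (122.490,133.475) → (133.370,154.632) → (143.627,154.529).

Shape 4 is a open polyline drawn with `<path>`. Its stroke #ff8800 means cut at S953, F1365. After flipping Y the toolpath is (166.884,61.396) → (143.616,28.284) → (168.932,51.776).

Shape 5 is a cubic bezier drawn with `<path>`. Its stroke #ff8800 means cut at S953, F1365. After flipping Y the toolpath is (64.828,151.284) → (78.766,145.497) → (88.863,142.867) → (94.349,142.804) → (94.456,144.716) → (88.413,148.011).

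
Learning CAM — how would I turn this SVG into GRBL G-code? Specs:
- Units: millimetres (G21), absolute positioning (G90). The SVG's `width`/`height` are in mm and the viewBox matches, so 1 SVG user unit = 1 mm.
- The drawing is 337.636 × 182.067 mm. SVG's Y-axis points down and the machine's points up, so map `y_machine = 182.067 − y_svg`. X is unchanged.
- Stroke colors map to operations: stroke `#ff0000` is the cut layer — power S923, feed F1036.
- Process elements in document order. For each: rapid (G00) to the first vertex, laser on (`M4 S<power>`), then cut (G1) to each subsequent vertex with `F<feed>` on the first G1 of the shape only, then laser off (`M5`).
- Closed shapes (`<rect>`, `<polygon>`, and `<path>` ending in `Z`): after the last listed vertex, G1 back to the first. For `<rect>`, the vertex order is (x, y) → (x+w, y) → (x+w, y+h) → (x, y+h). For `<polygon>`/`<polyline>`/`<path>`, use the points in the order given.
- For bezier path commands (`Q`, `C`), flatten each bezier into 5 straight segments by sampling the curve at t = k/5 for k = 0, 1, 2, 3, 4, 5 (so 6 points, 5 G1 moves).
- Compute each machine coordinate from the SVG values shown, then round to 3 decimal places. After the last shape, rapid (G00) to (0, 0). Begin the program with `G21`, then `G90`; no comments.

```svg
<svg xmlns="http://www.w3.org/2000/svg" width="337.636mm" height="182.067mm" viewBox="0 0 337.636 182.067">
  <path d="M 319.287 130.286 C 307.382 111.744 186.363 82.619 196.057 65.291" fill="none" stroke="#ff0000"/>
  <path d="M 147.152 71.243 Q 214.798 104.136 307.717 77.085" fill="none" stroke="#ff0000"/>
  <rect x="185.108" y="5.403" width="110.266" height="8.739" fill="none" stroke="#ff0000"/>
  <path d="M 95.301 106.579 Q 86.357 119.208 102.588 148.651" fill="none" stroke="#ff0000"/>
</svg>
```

G21
G90
G00 X319.287 Y51.781
M4 S923
G1 X300.969 Y63.997 F1036
G1 X267.975 Y77.679
G1 X231.818 Y91.752
G1 X204.008 Y105.143
G1 X196.057 Y116.776
M5
G00 X147.152 Y110.824
M4 S923
G1 X175.221 Y100.065 F1036
G1 X205.312 Y94.101
G1 X237.425 Y92.932
G1 X271.560 Y96.559
G1 X307.717 Y104.982
M5
G00 X185.108 Y176.664
M4 S923
G1 X295.374 Y176.664 F1036
G1 X295.374 Y167.925
G1 X185.108 Y167.925
G1 X185.108 Y176.664
M5
G00 X95.301 Y75.488
M4 S923
G1 X92.730 Y69.764 F1036
G1 X92.174 Y62.695
G1 X93.631 Y54.280
G1 X97.103 Y44.521
G1 X102.588 Y33.416
M5
G00 X0.000 Y0.000

Since the viewBox matches the mm dimensions, user units are millimetres directly. The only transform is the Y-flip y_m = 182.067 − y_svg.

Shape 1 is a cubic bezier drawn with `<path>`. Its stroke #ff0000 means cut at S923, F1036. After flipping Y the toolpath is (319.287,51.781) → (300.969,63.997) → (267.975,77.679) → (231.818,91.752) → (204.008,105.143) → (196.057,116.776).

Shape 2 is a quadratic bezier drawn with `<path>`. Its stroke #ff0000 means cut at S923, F1036. After flipping Y the toolpath is (147.152,110.824) → (175.221,100.065) → (205.312,94.101) → (237.425,92.932) → (271.560,96.559) → (307.717,104.982).

Shape 3 is a rectangle drawn with `<rect>`. Its stroke #ff0000 means cut at S923, F1036. After flipping Y the toolpath is (185.108,176.664) → (295.374,176.664) → (295.374,167.925) → (185.108,167.925) → (185.108,176.664), returning to the start.

Shape 4 is a quadratic bezier drawn with `<path>`. Its stroke #ff0000 means cut at S923, F1036. After flipping Y the toolpath is (95.301,75.488) → (92.730,69.764) → (92.174,62.695) → (93.631,54.280) → (97.103,44.521) → (102.588,33.416).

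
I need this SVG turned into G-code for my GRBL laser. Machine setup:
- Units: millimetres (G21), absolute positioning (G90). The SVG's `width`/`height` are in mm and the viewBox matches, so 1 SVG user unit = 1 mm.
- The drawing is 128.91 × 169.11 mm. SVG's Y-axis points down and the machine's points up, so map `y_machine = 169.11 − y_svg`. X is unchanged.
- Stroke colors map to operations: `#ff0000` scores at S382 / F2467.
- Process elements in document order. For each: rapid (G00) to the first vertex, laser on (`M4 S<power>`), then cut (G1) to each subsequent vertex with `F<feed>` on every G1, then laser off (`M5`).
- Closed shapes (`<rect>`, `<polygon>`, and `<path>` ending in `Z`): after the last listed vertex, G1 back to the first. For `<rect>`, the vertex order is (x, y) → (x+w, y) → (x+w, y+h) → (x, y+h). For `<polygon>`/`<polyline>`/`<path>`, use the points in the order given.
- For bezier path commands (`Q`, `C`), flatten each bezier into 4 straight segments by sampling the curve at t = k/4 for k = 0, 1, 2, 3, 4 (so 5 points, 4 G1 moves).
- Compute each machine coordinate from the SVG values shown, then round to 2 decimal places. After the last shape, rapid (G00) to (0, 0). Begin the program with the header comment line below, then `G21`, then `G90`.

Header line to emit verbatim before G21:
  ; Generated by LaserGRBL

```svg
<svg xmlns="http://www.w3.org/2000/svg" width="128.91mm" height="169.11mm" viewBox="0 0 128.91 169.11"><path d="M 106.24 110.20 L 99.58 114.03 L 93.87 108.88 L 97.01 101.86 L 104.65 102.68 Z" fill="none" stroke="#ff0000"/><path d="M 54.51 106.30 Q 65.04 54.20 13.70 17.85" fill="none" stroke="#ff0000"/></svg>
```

; Generated by LaserGRBL
G21
G90
G00 X106.24 Y58.91
M4 S382
G1 X99.58 Y55.08 F2467
G1 X93.87 Y60.23 F2467
G1 X97.01 Y67.25 F2467
G1 X104.65 Y66.43 F2467
G1 X106.24 Y58.91 F2467
M5
G00 X54.51 Y62.81
M4 S382
G1 X55.91 Y87.88 F2467
G1 X49.57 Y110.97 F2467
G1 X35.50 Y132.10 F2467
G1 X13.70 Y151.26 F2467
M5
G00 X0.00 Y0.00

Since the viewBox matches the mm dimensions, user units are millimetres directly. The only transform is the Y-flip y_m = 169.11 − y_svg.

Shape 1 is a regular polygon drawn with `<path>`. Its stroke #ff0000 means score at S382, F2467. After flipping Y the toolpath is (106.24,58.91) → (99.58,55.08) → (93.87,60.23) → (97.01,67.25) → (104.65,66.43) → (106.24,58.91), returning to the start.

Shape 2 is a quadratic bezier drawn with `<path>`. Its stroke #ff0000 means score at S382, F2467. After flipping Y the toolpath is (54.51,62.81) → (55.91,87.88) → (49.57,110.97) → (35.50,132.10) → (13.70,151.26).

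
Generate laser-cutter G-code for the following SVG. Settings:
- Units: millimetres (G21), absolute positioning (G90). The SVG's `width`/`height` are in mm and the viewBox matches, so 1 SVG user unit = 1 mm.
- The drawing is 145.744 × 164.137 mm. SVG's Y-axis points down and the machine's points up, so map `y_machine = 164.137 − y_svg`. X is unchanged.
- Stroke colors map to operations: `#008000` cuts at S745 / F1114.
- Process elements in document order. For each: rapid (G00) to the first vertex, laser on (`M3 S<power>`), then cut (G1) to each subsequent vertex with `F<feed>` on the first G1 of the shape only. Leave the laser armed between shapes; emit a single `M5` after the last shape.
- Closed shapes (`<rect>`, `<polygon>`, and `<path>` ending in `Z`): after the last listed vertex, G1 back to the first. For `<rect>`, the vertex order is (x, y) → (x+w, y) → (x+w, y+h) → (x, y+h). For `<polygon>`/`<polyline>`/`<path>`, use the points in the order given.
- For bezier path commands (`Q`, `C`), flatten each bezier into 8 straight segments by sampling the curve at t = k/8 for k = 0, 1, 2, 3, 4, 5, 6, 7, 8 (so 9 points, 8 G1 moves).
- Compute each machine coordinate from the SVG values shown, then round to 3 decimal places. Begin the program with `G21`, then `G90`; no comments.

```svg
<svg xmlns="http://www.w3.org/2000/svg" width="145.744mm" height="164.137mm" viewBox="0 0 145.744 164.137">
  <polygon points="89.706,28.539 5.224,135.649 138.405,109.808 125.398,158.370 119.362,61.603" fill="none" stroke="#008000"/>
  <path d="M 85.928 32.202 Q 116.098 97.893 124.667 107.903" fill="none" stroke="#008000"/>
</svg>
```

1 u = 1 mm; y_m = 164.137 − y.

[1] `<polygon>` closed polygon, #008000→cut S745 F1114: (89.706,135.598) → (5.224,28.488) → (138.405,54.329) → (125.398,5.767) → (119.362,102.534) → (89.706,135.598) (closed)

[2] `<path>` quadratic bezier, #008000→cut S745 F1114: (85.928,131.935) → (93.133,116.382) → (99.663,102.570) → (105.518,90.497) → (110.698,80.164) → (115.203,71.572) → (119.032,64.719) → (122.187,59.607) → (124.667,56.234)

G21
G90
G00 X89.706 Y135.598
M3 S745
G1 X5.224 Y28.488 F1114
G1 X138.405 Y54.329
G1 X125.398 Y5.767
G1 X119.362 Y102.534
G1 X89.706 Y135.598
G00 X85.928 Y131.935
M3 S745
G1 X93.133 Y116.382 F1114
G1 X99.663 Y102.570
G1 X105.518 Y90.497
G1 X110.698 Y80.164
G1 X115.203 Y71.572
G1 X119.032 Y64.719
G1 X122.187 Y59.607
G1 X124.667 Y56.234
M5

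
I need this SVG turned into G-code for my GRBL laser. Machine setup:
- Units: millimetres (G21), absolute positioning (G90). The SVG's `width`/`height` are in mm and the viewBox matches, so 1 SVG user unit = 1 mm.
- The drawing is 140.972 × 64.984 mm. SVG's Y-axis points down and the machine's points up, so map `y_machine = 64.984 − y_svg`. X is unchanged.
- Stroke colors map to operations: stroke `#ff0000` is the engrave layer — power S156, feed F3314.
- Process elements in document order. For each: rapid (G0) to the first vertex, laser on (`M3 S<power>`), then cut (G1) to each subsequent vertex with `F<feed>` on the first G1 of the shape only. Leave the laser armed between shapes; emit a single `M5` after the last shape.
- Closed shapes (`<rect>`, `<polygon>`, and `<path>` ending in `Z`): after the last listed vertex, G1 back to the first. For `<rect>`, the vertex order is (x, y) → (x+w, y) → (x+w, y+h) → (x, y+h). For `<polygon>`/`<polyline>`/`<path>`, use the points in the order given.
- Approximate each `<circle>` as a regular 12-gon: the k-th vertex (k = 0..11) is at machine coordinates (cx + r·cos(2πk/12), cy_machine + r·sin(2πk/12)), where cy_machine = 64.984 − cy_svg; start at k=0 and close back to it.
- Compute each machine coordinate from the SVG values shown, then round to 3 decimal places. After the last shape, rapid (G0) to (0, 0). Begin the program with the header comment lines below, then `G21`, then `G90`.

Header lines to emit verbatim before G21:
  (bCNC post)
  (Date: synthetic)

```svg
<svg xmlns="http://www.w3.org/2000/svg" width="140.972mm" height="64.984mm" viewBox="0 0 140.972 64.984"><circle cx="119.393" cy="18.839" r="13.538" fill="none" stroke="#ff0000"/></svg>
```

viewBox `0 0 140.972 64.984` with mm width/height → 1 unit = 1 mm. Flip: y_m = 64.984 − y_svg.

**Shape 1** — `<circle>` circle, stroke `#ff0000` → engrave (S156, F3314). Machine vertices: (132.931,46.145) → (131.117,52.914) → (126.162,57.869) → (119.393,59.683) → (112.624,57.869) → (107.669,52.914) → (105.855,46.145) → (107.669,39.376) → (112.624,34.421) → (119.393,32.607) → (126.162,34.421) → (131.117,39.376) → (132.931,46.145). Closed: final G1 returns to the first vertex.

(bCNC post)
(Date: synthetic)
G21
G90
G0 X132.931 Y46.145
M3 S156
G1 X131.117 Y52.914 F3314
G1 X126.162 Y57.869
G1 X119.393 Y59.683
G1 X112.624 Y57.869
G1 X107.669 Y52.914
G1 X105.855 Y46.145
G1 X107.669 Y39.376
G1 X112.624 Y34.421
G1 X119.393 Y32.607
G1 X126.162 Y34.421
G1 X131.117 Y39.376
G1 X132.931 Y46.145
M5
G0 X0.000 Y0.000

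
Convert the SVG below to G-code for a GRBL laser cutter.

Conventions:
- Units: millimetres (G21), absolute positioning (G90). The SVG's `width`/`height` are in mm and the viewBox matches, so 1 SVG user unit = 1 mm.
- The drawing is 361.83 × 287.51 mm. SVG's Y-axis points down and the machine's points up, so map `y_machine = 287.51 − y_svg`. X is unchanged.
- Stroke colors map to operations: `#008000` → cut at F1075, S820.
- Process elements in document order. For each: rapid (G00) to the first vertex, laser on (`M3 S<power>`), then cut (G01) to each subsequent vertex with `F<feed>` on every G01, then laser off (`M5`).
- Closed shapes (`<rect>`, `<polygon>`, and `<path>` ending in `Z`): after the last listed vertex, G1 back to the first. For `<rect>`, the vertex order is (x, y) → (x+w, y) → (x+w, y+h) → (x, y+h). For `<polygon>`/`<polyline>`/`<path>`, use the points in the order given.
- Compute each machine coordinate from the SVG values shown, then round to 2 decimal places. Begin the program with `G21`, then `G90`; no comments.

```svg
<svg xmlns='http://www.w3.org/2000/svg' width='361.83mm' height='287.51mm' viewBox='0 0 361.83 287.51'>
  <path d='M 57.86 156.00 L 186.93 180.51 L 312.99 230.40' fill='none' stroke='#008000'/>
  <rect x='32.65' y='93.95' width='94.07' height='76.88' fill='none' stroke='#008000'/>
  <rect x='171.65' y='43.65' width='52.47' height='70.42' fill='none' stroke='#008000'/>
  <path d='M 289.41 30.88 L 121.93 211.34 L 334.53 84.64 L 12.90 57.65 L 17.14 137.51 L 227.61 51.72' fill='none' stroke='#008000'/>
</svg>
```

G21
G90
G00 X57.86 Y131.51
M3 S820
G01 X186.93 Y107.00 F1075
G01 X312.99 Y57.11 F1075
M5
G00 X32.65 Y193.56
M3 S820
G01 X126.72 Y193.56 F1075
G01 X126.72 Y116.68 F1075
G01 X32.65 Y116.68 F1075
G01 X32.65 Y193.56 F1075
M5
G00 X171.65 Y243.86
M3 S820
G01 X224.12 Y243.86 F1075
G01 X224.12 Y173.44 F1075
G01 X171.65 Y173.44 F1075
G01 X171.65 Y243.86 F1075
M5
G00 X289.41 Y256.63
M3 S820
G01 X121.93 Y76.17 F1075
G01 X334.53 Y202.87 F1075
G01 X12.90 Y229.86 F1075
G01 X17.14 Y150.00 F1075
G01 X227.61 Y235.79 F1075
M5

1 u = 1 mm; y_m = 287.51 − y.

[1] `<path>` open polyline, #008000→cut S820 F1075: (57.86,131.51) → (186.93,107.00) → (312.99,57.11)

[2] `<rect>` rectangle, #008000→cut S820 F1075: (32.65,193.56) → (126.72,193.56) → (126.72,116.68) → (32.65,116.68) → (32.65,193.56) (closed)

[3] `<rect>` rectangle, #008000→cut S820 F1075: (171.65,243.86) → (224.12,243.86) → (224.12,173.44) → (171.65,173.44) → (171.65,243.86) (closed)

[4] `<path>` open polyline, #008000→cut S820 F1075: (289.41,256.63) → (121.93,76.17) → (334.53,202.87) → (12.90,229.86) → (17.14,150.00) → (227.61,235.79)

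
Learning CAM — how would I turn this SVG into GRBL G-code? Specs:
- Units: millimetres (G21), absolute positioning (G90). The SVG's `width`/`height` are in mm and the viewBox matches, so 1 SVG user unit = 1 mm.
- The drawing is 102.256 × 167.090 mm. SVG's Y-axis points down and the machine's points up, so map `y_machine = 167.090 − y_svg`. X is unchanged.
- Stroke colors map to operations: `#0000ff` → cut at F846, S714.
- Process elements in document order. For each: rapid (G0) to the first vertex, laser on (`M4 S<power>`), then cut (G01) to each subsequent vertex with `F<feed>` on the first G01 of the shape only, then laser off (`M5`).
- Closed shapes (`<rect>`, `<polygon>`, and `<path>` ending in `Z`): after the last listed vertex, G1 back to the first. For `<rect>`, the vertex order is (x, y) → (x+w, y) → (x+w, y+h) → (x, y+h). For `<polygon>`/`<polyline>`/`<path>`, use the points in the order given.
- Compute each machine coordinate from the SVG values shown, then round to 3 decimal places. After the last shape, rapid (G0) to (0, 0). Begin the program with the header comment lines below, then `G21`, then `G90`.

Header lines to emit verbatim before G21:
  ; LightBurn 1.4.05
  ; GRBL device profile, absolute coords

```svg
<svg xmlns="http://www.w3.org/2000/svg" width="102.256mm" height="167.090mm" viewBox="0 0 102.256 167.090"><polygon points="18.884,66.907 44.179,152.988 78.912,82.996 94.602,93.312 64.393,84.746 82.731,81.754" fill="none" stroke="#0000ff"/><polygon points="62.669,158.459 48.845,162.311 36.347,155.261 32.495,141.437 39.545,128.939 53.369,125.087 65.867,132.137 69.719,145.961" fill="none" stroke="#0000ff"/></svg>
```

viewBox `0 0 102.256 167.090` with mm width/height → 1 unit = 1 mm. Flip: y_m = 167.090 − y_svg.

**Shape 1** — `<polygon>` closed polygon, stroke `#0000ff` → cut (S714, F846). Machine vertices: (18.884,100.183) → (44.179,14.102) → (78.912,84.094) → (94.602,73.778) → (64.393,82.344) → (82.731,85.336) → (18.884,100.183). Closed: final G1 returns to the first vertex.

**Shape 2** — `<polygon>` regular polygon, stroke `#0000ff` → cut (S714, F846). Machine vertices: (62.669,8.631) → (48.845,4.779) → (36.347,11.829) → (32.495,25.653) → (39.545,38.151) → (53.369,42.003) → (65.867,34.953) → (69.719,21.129) → (62.669,8.631). Closed: final G1 returns to the first vertex.

; LightBurn 1.4.05
; GRBL device profile, absolute coords
G21
G90
G0 X18.884 Y100.183
M4 S714
G01 X44.179 Y14.102 F846
G01 X78.912 Y84.094
G01 X94.602 Y73.778
G01 X64.393 Y82.344
G01 X82.731 Y85.336
G01 X18.884 Y100.183
M5
G0 X62.669 Y8.631
M4 S714
G01 X48.845 Y4.779 F846
G01 X36.347 Y11.829
G01 X32.495 Y25.653
G01 X39.545 Y38.151
G01 X53.369 Y42.003
G01 X65.867 Y34.953
G01 X69.719 Y21.129
G01 X62.669 Y8.631
M5
G0 X0.000 Y0.000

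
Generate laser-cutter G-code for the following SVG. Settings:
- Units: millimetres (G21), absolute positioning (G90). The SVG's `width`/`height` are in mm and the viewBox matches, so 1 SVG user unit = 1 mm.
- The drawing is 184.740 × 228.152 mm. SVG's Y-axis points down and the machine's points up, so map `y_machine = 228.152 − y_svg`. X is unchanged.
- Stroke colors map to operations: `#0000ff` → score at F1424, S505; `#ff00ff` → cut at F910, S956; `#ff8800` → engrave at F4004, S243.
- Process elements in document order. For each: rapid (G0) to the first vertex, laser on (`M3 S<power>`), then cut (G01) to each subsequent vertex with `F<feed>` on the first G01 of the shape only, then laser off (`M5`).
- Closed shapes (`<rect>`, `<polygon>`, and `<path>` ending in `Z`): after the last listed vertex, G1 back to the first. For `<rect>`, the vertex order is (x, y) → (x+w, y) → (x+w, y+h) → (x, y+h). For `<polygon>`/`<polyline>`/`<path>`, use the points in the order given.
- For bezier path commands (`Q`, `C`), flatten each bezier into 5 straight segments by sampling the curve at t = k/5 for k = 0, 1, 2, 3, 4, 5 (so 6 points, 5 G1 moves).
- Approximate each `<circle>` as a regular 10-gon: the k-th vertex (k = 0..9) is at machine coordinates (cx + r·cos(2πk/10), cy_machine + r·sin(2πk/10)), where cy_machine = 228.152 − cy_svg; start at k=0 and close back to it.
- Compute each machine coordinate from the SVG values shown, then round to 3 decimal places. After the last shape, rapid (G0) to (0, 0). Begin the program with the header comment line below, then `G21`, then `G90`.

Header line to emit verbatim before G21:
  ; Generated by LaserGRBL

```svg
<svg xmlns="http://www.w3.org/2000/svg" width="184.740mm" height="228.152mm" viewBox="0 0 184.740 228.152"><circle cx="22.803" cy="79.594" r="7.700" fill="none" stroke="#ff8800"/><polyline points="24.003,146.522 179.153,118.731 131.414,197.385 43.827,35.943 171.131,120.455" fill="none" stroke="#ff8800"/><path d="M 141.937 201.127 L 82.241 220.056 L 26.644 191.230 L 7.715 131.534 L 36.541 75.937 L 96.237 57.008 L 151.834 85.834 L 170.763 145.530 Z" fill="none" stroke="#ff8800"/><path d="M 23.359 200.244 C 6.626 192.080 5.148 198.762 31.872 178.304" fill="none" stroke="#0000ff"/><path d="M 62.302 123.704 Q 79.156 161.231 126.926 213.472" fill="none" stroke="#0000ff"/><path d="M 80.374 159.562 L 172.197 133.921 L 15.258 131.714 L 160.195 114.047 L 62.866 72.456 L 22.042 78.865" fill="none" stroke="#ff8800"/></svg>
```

1 u = 1 mm; y_m = 228.152 − y.

[1] `<circle>` circle, #ff8800→engrave S243 F4004: (30.503,148.558) → (29.032,153.084) → (25.182,155.881) → (20.424,155.881) → (16.574,153.084) → (15.103,148.558) → (16.574,144.032) → (20.424,141.235) → (25.182,141.235) → (29.032,144.032) → (30.503,148.558) (closed)

[2] `<polyline>` open polyline, #ff8800→engrave S243 F4004: (24.003,81.630) → (179.153,109.421) → (131.414,30.767) → (43.827,192.209) → (171.131,107.697)

[3] `<path>` regular polygon, #ff8800→engrave S243 F4004: (141.937,27.025) → (82.241,8.096) → (26.644,36.922) → (7.715,96.618) → (36.541,152.215) → (96.237,171.144) → (151.834,142.318) → (170.763,82.622) → (141.937,27.025) (closed)

[4] `<path>` cubic bezier, #0000ff→score S505 F1424: (23.359,27.908) → (15.253,31.361) → (11.430,33.266) → (12.512,35.638) → (19.118,40.494) → (31.872,49.848)

[5] `<path>` quadratic bezier, #0000ff→score S505 F1424: (62.302,104.448) → (70.280,88.849) → (80.732,72.072) → (93.657,54.119) → (109.055,34.988) → (126.926,14.680)

[6] `<path>` open polyline, #ff8800→engrave S243 F4004: (80.374,68.590) → (172.197,94.231) → (15.258,96.438) → (160.195,114.105) → (62.866,155.696) → (22.042,149.287)

; Generated by LaserGRBL
G21
G90
G0 X30.503 Y148.558
M3 S243
G01 X29.032 Y153.084 F4004
G01 X25.182 Y155.881
G01 X20.424 Y155.881
G01 X16.574 Y153.084
G01 X15.103 Y148.558
G01 X16.574 Y144.032
G01 X20.424 Y141.235
G01 X25.182 Y141.235
G01 X29.032 Y144.032
G01 X30.503 Y148.558
M5
G0 X24.003 Y81.630
M3 S243
G01 X179.153 Y109.421 F4004
G01 X131.414 Y30.767
G01 X43.827 Y192.209
G01 X171.131 Y107.697
M5
G0 X141.937 Y27.025
M3 S243
G01 X82.241 Y8.096 F4004
G01 X26.644 Y36.922
G01 X7.715 Y96.618
G01 X36.541 Y152.215
G01 X96.237 Y171.144
G01 X151.834 Y142.318
G01 X170.763 Y82.622
G01 X141.937 Y27.025
M5
G0 X23.359 Y27.908
M3 S505
G01 X15.253 Y31.361 F1424
G01 X11.430 Y33.266
G01 X12.512 Y35.638
G01 X19.118 Y40.494
G01 X31.872 Y49.848
M5
G0 X62.302 Y104.448
M3 S505
G01 X70.280 Y88.849 F1424
G01 X80.732 Y72.072
G01 X93.657 Y54.119
G01 X109.055 Y34.988
G01 X126.926 Y14.680
M5
G0 X80.374 Y68.590
M3 S243
G01 X172.197 Y94.231 F4004
G01 X15.258 Y96.438
G01 X160.195 Y114.105
G01 X62.866 Y155.696
G01 X22.042 Y149.287
M5
G0 X0.000 Y0.000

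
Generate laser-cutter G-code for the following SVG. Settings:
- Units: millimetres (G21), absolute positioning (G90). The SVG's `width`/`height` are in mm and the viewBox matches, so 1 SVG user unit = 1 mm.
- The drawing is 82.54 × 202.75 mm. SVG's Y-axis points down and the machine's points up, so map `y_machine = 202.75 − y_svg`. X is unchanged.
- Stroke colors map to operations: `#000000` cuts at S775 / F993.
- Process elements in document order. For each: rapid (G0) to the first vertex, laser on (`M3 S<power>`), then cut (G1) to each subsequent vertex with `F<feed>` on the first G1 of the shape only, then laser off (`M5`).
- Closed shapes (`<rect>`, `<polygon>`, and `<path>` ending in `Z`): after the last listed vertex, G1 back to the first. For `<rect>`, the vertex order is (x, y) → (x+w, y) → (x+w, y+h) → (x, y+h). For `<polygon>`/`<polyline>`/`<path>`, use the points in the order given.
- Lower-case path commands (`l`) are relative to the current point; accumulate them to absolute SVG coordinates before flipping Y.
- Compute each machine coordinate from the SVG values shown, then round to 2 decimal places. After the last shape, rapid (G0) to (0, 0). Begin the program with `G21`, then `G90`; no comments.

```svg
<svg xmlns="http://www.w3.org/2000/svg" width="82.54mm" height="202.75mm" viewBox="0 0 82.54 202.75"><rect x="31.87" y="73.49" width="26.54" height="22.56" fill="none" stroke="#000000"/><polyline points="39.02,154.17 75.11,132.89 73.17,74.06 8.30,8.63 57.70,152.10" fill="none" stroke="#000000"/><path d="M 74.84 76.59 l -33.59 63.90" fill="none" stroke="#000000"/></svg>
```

1 u = 1 mm; y_m = 202.75 − y.

[1] `<rect>` rectangle, #000000→cut S775 F993: (31.87,129.26) → (58.41,129.26) → (58.41,106.70) → (31.87,106.70) → (31.87,129.26) (closed)

[2] `<polyline>` open polyline, #000000→cut S775 F993: (39.02,48.58) → (75.11,69.86) → (73.17,128.69) → (8.30,194.12) → (57.70,50.65)

[3] `<path>` line segment, #000000→cut S775 F993: (74.84,126.16) → (41.25,62.26)

G21
G90
G0 X31.87 Y129.26
M3 S775
G1 X58.41 Y129.26 F993
G1 X58.41 Y106.70
G1 X31.87 Y106.70
G1 X31.87 Y129.26
M5
G0 X39.02 Y48.58
M3 S775
G1 X75.11 Y69.86 F993
G1 X73.17 Y128.69
G1 X8.30 Y194.12
G1 X57.70 Y50.65
M5
G0 X74.84 Y126.16
M3 S775
G1 X41.25 Y62.26 F993
M5
G0 X0.00 Y0.00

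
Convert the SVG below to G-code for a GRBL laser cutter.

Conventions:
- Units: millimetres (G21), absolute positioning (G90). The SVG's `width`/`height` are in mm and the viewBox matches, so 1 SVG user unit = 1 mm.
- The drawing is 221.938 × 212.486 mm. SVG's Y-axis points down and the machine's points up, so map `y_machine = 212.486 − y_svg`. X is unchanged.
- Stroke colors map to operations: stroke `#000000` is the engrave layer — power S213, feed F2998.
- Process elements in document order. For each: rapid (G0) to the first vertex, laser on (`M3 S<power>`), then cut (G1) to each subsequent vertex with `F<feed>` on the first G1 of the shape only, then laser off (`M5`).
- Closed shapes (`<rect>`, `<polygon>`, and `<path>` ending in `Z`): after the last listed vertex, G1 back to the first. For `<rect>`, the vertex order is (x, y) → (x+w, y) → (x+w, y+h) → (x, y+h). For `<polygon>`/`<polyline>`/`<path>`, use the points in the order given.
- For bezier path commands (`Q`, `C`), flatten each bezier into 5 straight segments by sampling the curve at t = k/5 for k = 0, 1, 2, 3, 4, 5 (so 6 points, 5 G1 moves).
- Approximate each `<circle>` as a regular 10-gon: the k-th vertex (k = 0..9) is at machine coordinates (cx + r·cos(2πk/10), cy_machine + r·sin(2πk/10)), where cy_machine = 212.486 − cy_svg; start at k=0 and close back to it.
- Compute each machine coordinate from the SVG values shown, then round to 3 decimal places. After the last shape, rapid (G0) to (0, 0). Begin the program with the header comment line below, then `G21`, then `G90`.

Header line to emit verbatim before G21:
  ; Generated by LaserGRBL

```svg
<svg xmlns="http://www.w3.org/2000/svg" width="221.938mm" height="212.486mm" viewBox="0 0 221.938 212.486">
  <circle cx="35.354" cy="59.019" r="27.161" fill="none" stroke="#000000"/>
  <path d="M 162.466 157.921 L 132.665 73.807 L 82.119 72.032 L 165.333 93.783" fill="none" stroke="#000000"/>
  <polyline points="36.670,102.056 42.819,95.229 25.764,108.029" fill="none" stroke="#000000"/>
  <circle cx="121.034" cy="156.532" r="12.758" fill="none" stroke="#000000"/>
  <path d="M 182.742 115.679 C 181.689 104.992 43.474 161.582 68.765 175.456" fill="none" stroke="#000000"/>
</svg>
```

viewBox `0 0 221.938 212.486` with mm width/height → 1 unit = 1 mm. Flip: y_m = 212.486 − y_svg.

**Shape 1** — `<circle>` circle, stroke `#000000` → engrave (S213, F2998). Machine vertices: (62.515,153.467) → (57.328,169.432) → (43.747,179.299) → (26.961,179.299) → (13.380,169.432) → (8.193,153.467) → (13.380,137.502) → (26.961,127.635) → (43.747,127.635) → (57.328,137.502) → (62.515,153.467). Closed: final G1 returns to the first vertex.

**Shape 2** — `<path>` open polyline, stroke `#000000` → engrave (S213, F2998). Machine vertices: (162.466,54.565) → (132.665,138.679) → (82.119,140.454) → (165.333,118.703). Open path.

**Shape 3** — `<polyline>` open polyline, stroke `#000000` → engrave (S213, F2998). Machine vertices: (36.670,110.430) → (42.819,117.257) → (25.764,104.457). Open path.

**Shape 4** — `<circle>` circle, stroke `#000000` → engrave (S213, F2998). Machine vertices: (133.792,55.954) → (131.355,63.453) → (124.976,68.088) → (117.092,68.088) → (110.713,63.453) → (108.276,55.954) → (110.713,48.455) → (117.092,43.820) → (124.976,43.820) → (131.355,48.455) → (133.792,55.954). Closed: final G1 returns to the first vertex.

**Shape 5** — `<path>` cubic bezier, stroke `#000000` → engrave (S213, F2998). Control points (SVG): P0=(182.742,115.679), P1=(181.689,104.992), P2=(43.474,161.582), P3=(68.765,175.456); sampled at t=k/5. Machine vertices: (182.742,96.807) → (168.056,96.026) → (134.883,84.378) → (97.656,67.143) → (70.806,49.600) → (68.765,37.030). Open path.

; Generated by LaserGRBL
G21
G90
G0 X62.515 Y153.467
M3 S213
G1 X57.328 Y169.432 F2998
G1 X43.747 Y179.299
G1 X26.961 Y179.299
G1 X13.380 Y169.432
G1 X8.193 Y153.467
G1 X13.380 Y137.502
G1 X26.961 Y127.635
G1 X43.747 Y127.635
G1 X57.328 Y137.502
G1 X62.515 Y153.467
M5
G0 X162.466 Y54.565
M3 S213
G1 X132.665 Y138.679 F2998
G1 X82.119 Y140.454
G1 X165.333 Y118.703
M5
G0 X36.670 Y110.430
M3 S213
G1 X42.819 Y117.257 F2998
G1 X25.764 Y104.457
M5
G0 X133.792 Y55.954
M3 S213
G1 X131.355 Y63.453 F2998
G1 X124.976 Y68.088
G1 X117.092 Y68.088
G1 X110.713 Y63.453
G1 X108.276 Y55.954
G1 X110.713 Y48.455
G1 X117.092 Y43.820
G1 X124.976 Y43.820
G1 X131.355 Y48.455
G1 X133.792 Y55.954
M5
G0 X182.742 Y96.807
M3 S213
G1 X168.056 Y96.026 F2998
G1 X134.883 Y84.378
G1 X97.656 Y67.143
G1 X70.806 Y49.600
G1 X68.765 Y37.030
M5
G0 X0.000 Y0.000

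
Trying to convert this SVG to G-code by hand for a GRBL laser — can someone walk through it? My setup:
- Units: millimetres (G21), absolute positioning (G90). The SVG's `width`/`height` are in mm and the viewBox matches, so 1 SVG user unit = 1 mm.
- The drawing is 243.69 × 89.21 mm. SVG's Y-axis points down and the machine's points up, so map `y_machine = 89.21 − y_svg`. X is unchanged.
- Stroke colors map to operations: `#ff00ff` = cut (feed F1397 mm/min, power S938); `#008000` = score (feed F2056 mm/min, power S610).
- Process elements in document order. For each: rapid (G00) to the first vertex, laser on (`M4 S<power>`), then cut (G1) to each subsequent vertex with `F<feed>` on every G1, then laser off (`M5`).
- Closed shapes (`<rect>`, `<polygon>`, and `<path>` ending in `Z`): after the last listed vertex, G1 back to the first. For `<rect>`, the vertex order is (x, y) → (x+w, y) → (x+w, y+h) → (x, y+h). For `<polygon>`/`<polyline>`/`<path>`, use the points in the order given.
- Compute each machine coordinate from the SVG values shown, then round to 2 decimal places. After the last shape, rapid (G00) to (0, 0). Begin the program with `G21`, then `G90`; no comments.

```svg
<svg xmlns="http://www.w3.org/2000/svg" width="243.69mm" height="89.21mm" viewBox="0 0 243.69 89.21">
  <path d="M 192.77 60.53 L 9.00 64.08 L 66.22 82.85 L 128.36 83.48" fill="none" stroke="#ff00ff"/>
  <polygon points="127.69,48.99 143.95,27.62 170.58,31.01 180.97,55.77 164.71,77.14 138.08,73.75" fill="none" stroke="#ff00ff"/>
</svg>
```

G21
G90
G00 X192.77 Y28.68
M4 S938
G1 X9.00 Y25.13 F1397
G1 X66.22 Y6.36 F1397
G1 X128.36 Y5.73 F1397
M5
G00 X127.69 Y40.22
M4 S938
G1 X143.95 Y61.59 F1397
G1 X170.58 Y58.20 F1397
G1 X180.97 Y33.44 F1397
G1 X164.71 Y12.07 F1397
G1 X138.08 Y15.46 F1397
G1 X127.69 Y40.22 F1397
M5
G00 X0.00 Y0.00

Since the viewBox matches the mm dimensions, user units are millimetres directly. The only transform is the Y-flip y_m = 89.21 − y_svg.

Shape 1 is a open polyline drawn with `<path>`. Its stroke #ff00ff means cut at S938, F1397. After flipping Y the toolpath is (192.77,28.68) → (9.00,25.13) → (66.22,6.36) → (128.36,5.73).

Shape 2 is a regular polygon drawn with `<polygon>`. Its stroke #ff00ff means cut at S938, F1397. After flipping Y the toolpath is (127.69,40.22) → (143.95,61.59) → (170.58,58.20) → (180.97,33.44) → (164.71,12.07) → (138.08,15.46) → (127.69,40.22), returning to the start.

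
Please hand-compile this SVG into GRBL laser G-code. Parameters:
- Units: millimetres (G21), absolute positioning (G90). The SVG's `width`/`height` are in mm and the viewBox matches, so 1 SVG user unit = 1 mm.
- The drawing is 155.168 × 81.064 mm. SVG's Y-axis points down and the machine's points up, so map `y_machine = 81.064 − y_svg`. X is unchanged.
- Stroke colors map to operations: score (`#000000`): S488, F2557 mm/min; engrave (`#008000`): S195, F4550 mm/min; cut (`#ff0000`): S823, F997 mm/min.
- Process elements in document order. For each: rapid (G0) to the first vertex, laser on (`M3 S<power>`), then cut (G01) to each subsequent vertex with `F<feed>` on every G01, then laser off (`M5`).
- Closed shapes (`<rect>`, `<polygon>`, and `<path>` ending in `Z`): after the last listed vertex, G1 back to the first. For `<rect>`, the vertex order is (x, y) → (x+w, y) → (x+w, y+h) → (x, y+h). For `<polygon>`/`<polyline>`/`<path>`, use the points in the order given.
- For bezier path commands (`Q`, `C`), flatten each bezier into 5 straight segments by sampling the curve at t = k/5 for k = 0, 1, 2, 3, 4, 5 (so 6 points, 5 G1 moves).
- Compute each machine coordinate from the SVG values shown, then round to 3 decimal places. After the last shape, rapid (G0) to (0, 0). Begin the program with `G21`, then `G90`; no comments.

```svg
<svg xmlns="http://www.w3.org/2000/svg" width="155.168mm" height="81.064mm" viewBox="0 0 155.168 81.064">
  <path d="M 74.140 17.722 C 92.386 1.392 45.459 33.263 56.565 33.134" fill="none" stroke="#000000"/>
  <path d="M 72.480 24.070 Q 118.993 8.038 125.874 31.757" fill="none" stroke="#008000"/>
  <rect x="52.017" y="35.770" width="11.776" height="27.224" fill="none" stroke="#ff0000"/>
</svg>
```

G21
G90
G0 X74.140 Y63.342
M3 S488
G01 X78.252 Y67.997 F2557
G01 X72.637 Y64.934 F2557
G01 X63.208 Y58.002 F2557
G01 X55.880 Y51.051 F2557
G01 X56.565 Y47.930 F2557
M5
G0 X72.480 Y56.994
M3 S195
G01 X89.500 Y61.817 F4550
G01 X103.349 Y63.459 F4550
G01 X114.028 Y61.922 F4550
G01 X121.536 Y57.205 F4550
G01 X125.874 Y49.307 F4550
M5
G0 X52.017 Y45.294
M3 S823
G01 X63.793 Y45.294 F997
G01 X63.793 Y18.070 F997
G01 X52.017 Y18.070 F997
G01 X52.017 Y45.294 F997
M5
G0 X0.000 Y0.000

viewBox `0 0 155.168 81.064` with mm width/height → 1 unit = 1 mm. Flip: y_m = 81.064 − y_svg.

**Shape 1** — `<path>` cubic bezier, stroke `#000000` → score (S488, F2557). Control points (SVG): P0=(74.140,17.722), P1=(92.386,1.392), P2=(45.459,33.263), P3=(56.565,33.134); sampled at t=k/5. Machine vertices: (74.140,63.342) → (78.252,67.997) → (72.637,64.934) → (63.208,58.002) → (55.880,51.051) → (56.565,47.930). Open path.

**Shape 2** — `<path>` quadratic bezier, stroke `#008000` → engrave (S195, F4550). Control points (SVG): P0=(72.480,24.070), P1=(118.993,8.038), P2=(125.874,31.757); sampled at t=k/5. Machine vertices: (72.480,56.994) → (89.500,61.817) → (103.349,63.459) → (114.028,61.922) → (121.536,57.205) → (125.874,49.307). Open path.

**Shape 3** — `<rect>` rectangle, stroke `#ff0000` → cut (S823, F997). Machine vertices: (52.017,45.294) → (63.793,45.294) → (63.793,18.070) → (52.017,18.070) → (52.017,45.294). Closed: final G1 returns to the first vertex.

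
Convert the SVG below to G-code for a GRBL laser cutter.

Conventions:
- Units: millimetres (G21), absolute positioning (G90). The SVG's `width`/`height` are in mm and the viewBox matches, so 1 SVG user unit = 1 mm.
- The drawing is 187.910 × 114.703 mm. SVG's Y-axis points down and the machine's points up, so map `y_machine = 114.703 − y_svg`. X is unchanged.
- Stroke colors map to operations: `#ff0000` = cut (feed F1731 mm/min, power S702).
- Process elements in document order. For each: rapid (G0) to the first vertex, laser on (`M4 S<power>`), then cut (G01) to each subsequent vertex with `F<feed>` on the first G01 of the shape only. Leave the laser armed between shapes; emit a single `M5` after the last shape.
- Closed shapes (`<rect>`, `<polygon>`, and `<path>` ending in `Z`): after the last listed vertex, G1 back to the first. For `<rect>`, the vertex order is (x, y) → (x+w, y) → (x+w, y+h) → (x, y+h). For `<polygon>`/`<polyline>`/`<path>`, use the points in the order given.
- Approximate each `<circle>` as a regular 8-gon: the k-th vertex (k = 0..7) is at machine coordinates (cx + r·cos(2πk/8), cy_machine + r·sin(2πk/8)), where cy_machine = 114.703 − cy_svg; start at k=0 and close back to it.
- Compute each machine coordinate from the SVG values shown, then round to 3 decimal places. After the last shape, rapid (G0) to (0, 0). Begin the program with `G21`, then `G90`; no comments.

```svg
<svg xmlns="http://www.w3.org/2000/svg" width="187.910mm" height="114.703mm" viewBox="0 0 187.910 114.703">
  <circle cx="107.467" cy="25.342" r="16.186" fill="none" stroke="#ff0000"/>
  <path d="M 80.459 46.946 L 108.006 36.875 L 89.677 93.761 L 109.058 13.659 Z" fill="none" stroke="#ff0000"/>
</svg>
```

1 u = 1 mm; y_m = 114.703 − y.

[1] `<circle>` circle, #ff0000→cut S702 F1731: (123.653,89.361) → (118.912,100.806) → (107.467,105.547) → (96.022,100.806) → (91.281,89.361) → (96.022,77.916) → (107.467,73.175) → (118.912,77.916) → (123.653,89.361) (closed)

[2] `<path>` closed polygon, #ff0000→cut S702 F1731: (80.459,67.757) → (108.006,77.828) → (89.677,20.942) → (109.058,101.044) → (80.459,67.757) (closed)

G21
G90
G0 X123.653 Y89.361
M4 S702
G01 X118.912 Y100.806 F1731
G01 X107.467 Y105.547
G01 X96.022 Y100.806
G01 X91.281 Y89.361
G01 X96.022 Y77.916
G01 X107.467 Y73.175
G01 X118.912 Y77.916
G01 X123.653 Y89.361
G0 X80.459 Y67.757
M4 S702
G01 X108.006 Y77.828 F1731
G01 X89.677 Y20.942
G01 X109.058 Y101.044
G01 X80.459 Y67.757
M5
G0 X0.000 Y0.000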